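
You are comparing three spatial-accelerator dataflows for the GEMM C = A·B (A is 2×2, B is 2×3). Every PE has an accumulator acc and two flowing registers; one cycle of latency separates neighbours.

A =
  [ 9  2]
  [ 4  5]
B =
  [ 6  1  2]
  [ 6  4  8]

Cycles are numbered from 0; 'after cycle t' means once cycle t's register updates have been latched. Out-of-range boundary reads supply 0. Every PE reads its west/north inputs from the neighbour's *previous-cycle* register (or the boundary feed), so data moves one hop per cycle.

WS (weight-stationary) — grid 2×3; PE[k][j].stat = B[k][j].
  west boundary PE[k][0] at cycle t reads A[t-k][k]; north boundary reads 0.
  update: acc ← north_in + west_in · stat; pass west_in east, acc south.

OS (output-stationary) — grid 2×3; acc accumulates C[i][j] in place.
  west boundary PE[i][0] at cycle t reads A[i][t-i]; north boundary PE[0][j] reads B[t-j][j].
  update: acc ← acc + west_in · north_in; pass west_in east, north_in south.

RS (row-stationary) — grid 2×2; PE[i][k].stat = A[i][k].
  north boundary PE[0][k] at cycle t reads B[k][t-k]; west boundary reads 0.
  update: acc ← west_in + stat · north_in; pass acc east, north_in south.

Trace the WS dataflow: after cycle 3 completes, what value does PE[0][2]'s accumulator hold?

PE[0][2].acc = 8

WS on a 2×3 grid — tracing PE[0][2] and its feeders:
  t=0 PE[0][1]: acc=0 h=0 v=0
  t=0 PE[0][2]: acc=0 h=0 v=0
  t=1 PE[0][1]: acc=9 h=9 v=9
  t=1 PE[0][2]: acc=0 h=0 v=0
  t=2 PE[0][1]: acc=4 h=4 v=4
  t=2 PE[0][2]: acc=18 h=9 v=18
  t=3 PE[0][1]: acc=0 h=0 v=0
  t=3 PE[0][2]: acc=8 h=4 v=8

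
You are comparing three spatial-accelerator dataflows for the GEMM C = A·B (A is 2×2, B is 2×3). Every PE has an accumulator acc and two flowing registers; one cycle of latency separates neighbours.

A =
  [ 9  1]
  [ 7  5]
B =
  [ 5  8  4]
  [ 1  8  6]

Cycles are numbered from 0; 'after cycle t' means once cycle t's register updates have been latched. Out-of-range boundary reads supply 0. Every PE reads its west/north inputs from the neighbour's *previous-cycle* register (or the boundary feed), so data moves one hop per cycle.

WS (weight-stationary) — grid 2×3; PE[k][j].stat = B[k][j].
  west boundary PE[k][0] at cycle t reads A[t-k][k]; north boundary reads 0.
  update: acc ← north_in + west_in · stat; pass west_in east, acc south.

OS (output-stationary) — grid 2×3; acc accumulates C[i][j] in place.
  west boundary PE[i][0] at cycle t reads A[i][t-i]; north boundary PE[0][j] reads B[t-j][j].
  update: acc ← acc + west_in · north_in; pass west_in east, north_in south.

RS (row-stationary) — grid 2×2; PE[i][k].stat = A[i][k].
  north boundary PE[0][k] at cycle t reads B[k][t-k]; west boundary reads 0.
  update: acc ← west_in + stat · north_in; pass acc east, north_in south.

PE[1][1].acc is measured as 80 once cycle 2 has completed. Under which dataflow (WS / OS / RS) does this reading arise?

dataflow = WS

— WS: 2×3; PE[1][1] trace:
  t=0 PE[1][1]: acc=0 h=0 v=0
  t=1 PE[1][1]: acc=0 h=0 v=0
  t=2 PE[1][1]: acc=80 h=1 v=80
— OS: 2×3; PE[1][1] trace:
  t=0 PE[1][1]: acc=0 h=0 v=0
  t=1 PE[1][1]: acc=0 h=0 v=0
  t=2 PE[1][1]: acc=56 h=7 v=8
— RS: 2×2; PE[1][1] trace:
  t=0 PE[1][1]: acc=0 h=0 v=0
  t=1 PE[1][1]: acc=0 h=0 v=0
  t=2 PE[1][1]: acc=40 h=40 v=1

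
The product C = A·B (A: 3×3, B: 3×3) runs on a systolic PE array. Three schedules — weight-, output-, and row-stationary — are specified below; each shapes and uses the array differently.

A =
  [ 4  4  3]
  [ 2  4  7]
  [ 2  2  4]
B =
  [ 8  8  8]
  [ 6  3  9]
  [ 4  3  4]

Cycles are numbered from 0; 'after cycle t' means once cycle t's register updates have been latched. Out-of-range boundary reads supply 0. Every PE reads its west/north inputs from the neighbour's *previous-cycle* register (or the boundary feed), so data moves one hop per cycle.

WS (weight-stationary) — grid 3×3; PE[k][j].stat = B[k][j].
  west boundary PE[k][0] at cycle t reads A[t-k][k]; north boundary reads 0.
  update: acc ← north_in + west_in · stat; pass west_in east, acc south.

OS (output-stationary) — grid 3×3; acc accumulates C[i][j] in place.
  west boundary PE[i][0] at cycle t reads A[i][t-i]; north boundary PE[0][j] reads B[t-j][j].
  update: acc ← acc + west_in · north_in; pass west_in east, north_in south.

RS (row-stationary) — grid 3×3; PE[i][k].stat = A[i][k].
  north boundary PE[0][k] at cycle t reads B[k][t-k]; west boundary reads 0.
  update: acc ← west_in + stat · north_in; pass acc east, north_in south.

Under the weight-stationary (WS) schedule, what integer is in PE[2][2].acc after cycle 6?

PE[2][2].acc = 50

Tracing WS — 3×3 array, target PE[2][2]:
  after 0 — PE[1][2] acc=0, pass-E 0, pass-S 0
  after 0 — PE[2][1] acc=0, pass-E 0, pass-S 0
  after 0 — PE[2][2] acc=0, pass-E 0, pass-S 0
  after 1 — PE[1][2] acc=0, pass-E 0, pass-S 0
  after 1 — PE[2][1] acc=0, pass-E 0, pass-S 0
  after 1 — PE[2][2] acc=0, pass-E 0, pass-S 0
  after 2 — PE[1][2] acc=0, pass-E 0, pass-S 0
  after 2 — PE[2][1] acc=0, pass-E 0, pass-S 0
  after 2 — PE[2][2] acc=0, pass-E 0, pass-S 0
  after 3 — PE[1][2] acc=68, pass-E 4, pass-S 68
  after 3 — PE[2][1] acc=53, pass-E 3, pass-S 53
  after 3 — PE[2][2] acc=0, pass-E 0, pass-S 0
  after 4 — PE[1][2] acc=52, pass-E 4, pass-S 52
  after 4 — PE[2][1] acc=49, pass-E 7, pass-S 49
  after 4 — PE[2][2] acc=80, pass-E 3, pass-S 80
  after 5 — PE[1][2] acc=34, pass-E 2, pass-S 34
  after 5 — PE[2][1] acc=34, pass-E 4, pass-S 34
  after 5 — PE[2][2] acc=80, pass-E 7, pass-S 80
  after 6 — PE[1][2] acc=0, pass-E 0, pass-S 0
  after 6 — PE[2][1] acc=0, pass-E 0, pass-S 0
  after 6 — PE[2][2] acc=50, pass-E 4, pass-S 50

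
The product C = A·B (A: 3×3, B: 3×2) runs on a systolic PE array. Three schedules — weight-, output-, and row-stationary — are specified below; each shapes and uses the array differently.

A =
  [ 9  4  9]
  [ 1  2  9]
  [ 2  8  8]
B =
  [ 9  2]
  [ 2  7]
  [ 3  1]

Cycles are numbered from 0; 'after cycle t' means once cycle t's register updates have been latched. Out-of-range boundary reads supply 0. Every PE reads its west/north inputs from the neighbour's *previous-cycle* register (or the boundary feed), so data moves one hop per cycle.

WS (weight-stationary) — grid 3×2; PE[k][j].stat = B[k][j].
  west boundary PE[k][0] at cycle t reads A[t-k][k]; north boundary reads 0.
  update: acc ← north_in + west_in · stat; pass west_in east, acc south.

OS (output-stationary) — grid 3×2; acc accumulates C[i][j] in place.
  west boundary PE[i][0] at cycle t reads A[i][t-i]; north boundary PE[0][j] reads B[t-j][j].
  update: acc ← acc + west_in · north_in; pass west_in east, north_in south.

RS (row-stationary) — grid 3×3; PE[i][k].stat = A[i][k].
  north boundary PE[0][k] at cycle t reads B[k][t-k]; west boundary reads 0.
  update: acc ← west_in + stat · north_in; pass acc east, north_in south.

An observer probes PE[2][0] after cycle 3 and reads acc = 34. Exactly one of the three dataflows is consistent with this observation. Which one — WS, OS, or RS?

WS (3×2 grid), PE[2][0]:
  cycle 0: PE[2][0] → acc 0, east 0, south 0
  cycle 1: PE[2][0] → acc 0, east 0, south 0
  cycle 2: PE[2][0] → acc 116, east 9, south 116
  cycle 3: PE[2][0] → acc 40, east 9, south 40
OS (3×2 grid), PE[2][0]:
  cycle 0: PE[2][0] → acc 0, east 0, south 0
  cycle 1: PE[2][0] → acc 0, east 0, south 0
  cycle 2: PE[2][0] → acc 18, east 2, south 9
  cycle 3: PE[2][0] → acc 34, east 8, south 2
RS (3×3 grid), PE[2][0]:
  cycle 0: PE[2][0] → acc 0, east 0, south 0
  cycle 1: PE[2][0] → acc 0, east 0, south 0
  cycle 2: PE[2][0] → acc 18, east 18, south 9
  cycle 3: PE[2][0] → acc 4, east 4, south 2

dataflow = OS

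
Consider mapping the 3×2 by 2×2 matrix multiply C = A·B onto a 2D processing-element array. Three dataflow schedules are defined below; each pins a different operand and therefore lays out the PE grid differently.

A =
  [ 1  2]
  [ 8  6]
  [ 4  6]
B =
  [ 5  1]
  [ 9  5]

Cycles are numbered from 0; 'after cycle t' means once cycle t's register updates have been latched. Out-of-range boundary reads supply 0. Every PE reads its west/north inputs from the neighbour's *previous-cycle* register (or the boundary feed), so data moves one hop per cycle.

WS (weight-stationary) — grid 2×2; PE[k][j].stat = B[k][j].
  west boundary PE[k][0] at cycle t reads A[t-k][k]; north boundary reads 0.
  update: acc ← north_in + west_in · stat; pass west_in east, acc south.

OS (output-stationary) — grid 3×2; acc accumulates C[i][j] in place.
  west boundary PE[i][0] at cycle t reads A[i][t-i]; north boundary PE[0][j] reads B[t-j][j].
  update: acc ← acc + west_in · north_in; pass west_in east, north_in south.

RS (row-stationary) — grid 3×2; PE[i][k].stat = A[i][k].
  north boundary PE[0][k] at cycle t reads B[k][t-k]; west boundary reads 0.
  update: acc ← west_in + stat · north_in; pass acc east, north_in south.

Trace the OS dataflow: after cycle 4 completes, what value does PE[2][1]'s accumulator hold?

PE[2][1].acc = 34

Tracing OS — 3×2 array, target PE[2][1]:
  @0  [1,1]  acc 0  |  →0  ↓0
  @0  [2,0]  acc 0  |  →0  ↓0
  @0  [2,1]  acc 0  |  →0  ↓0
  @1  [1,1]  acc 0  |  →0  ↓0
  @1  [2,0]  acc 0  |  →0  ↓0
  @1  [2,1]  acc 0  |  →0  ↓0
  @2  [1,1]  acc 8  |  →8  ↓1
  @2  [2,0]  acc 20  |  →4  ↓5
  @2  [2,1]  acc 0  |  →0  ↓0
  @3  [1,1]  acc 38  |  →6  ↓5
  @3  [2,0]  acc 74  |  →6  ↓9
  @3  [2,1]  acc 4  |  →4  ↓1
  @4  [1,1]  acc 38  |  →0  ↓0
  @4  [2,0]  acc 74  |  →0  ↓0
  @4  [2,1]  acc 34  |  →6  ↓5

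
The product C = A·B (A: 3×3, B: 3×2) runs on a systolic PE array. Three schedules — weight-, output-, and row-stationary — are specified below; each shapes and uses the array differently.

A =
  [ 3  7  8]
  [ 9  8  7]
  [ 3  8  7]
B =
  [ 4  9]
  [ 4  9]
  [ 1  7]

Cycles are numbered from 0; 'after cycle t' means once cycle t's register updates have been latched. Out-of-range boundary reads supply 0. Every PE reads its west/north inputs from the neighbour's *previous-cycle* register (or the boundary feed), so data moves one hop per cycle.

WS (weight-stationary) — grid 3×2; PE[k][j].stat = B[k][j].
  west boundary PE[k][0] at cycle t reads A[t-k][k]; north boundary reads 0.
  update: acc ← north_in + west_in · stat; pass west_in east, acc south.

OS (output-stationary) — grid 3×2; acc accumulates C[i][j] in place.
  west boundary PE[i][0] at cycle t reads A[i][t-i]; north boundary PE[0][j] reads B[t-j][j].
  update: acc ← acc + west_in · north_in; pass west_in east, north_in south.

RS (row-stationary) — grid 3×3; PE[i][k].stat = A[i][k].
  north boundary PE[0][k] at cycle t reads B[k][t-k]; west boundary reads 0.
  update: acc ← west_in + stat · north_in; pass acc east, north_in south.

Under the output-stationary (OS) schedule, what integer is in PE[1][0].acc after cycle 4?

PE[1][0].acc = 75

Tracing OS — 3×2 array, target PE[1][0]:
  after 0 — PE[0][0] acc=12, pass-E 3, pass-S 4
  after 0 — PE[1][0] acc=0, pass-E 0, pass-S 0
  after 1 — PE[0][0] acc=40, pass-E 7, pass-S 4
  after 1 — PE[1][0] acc=36, pass-E 9, pass-S 4
  after 2 — PE[0][0] acc=48, pass-E 8, pass-S 1
  after 2 — PE[1][0] acc=68, pass-E 8, pass-S 4
  after 3 — PE[0][0] acc=48, pass-E 0, pass-S 0
  after 3 — PE[1][0] acc=75, pass-E 7, pass-S 1
  after 4 — PE[0][0] acc=48, pass-E 0, pass-S 0
  after 4 — PE[1][0] acc=75, pass-E 0, pass-S 0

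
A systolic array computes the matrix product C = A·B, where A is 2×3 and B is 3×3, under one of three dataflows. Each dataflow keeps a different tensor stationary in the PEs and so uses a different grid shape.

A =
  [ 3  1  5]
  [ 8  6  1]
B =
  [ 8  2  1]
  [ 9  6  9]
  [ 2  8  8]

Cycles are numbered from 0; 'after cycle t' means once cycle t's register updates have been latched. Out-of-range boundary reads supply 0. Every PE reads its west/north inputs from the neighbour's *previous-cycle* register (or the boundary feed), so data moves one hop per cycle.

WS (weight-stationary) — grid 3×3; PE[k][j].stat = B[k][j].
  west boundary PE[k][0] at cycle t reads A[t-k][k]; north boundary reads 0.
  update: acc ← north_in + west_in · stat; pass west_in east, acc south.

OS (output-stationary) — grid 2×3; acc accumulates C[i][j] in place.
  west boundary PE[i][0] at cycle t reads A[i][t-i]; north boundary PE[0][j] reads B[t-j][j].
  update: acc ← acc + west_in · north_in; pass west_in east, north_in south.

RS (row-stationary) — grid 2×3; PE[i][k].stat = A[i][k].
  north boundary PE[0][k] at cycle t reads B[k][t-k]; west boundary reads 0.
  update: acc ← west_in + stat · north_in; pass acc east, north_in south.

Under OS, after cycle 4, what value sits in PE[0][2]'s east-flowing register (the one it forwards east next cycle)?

register = 5

OS on a 2×3 grid — tracing PE[0][2] and its feeders:
  after 0 — PE[0][1] acc=0, pass-E 0, pass-S 0
  after 0 — PE[0][2] acc=0, pass-E 0, pass-S 0
  after 1 — PE[0][1] acc=6, pass-E 3, pass-S 2
  after 1 — PE[0][2] acc=0, pass-E 0, pass-S 0
  after 2 — PE[0][1] acc=12, pass-E 1, pass-S 6
  after 2 — PE[0][2] acc=3, pass-E 3, pass-S 1
  after 3 — PE[0][1] acc=52, pass-E 5, pass-S 8
  after 3 — PE[0][2] acc=12, pass-E 1, pass-S 9
  after 4 — PE[0][1] acc=52, pass-E 0, pass-S 0
  after 4 — PE[0][2] acc=52, pass-E 5, pass-S 8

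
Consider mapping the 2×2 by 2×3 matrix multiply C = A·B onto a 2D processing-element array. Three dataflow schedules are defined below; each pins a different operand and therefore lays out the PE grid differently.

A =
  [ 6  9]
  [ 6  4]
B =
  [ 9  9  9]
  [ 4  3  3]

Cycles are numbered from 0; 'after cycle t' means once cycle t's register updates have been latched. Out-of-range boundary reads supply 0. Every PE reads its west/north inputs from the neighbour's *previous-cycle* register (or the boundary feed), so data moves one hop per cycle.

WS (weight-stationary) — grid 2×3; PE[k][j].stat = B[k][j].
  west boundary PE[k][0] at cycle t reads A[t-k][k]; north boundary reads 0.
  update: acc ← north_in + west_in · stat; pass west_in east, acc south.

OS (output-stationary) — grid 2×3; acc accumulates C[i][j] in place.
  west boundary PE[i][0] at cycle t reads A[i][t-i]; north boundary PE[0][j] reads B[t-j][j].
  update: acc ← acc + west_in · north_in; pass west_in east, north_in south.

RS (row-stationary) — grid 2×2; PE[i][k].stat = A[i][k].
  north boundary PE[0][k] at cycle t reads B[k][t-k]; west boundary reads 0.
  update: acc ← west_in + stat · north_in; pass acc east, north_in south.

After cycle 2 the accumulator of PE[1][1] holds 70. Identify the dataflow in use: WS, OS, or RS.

WS (2×3 grid), PE[1][1]:
  [0] (1,1) acc=0 (h:0 v:0)
  [1] (1,1) acc=0 (h:0 v:0)
  [2] (1,1) acc=81 (h:9 v:81)
OS (2×3 grid), PE[1][1]:
  [0] (1,1) acc=0 (h:0 v:0)
  [1] (1,1) acc=0 (h:0 v:0)
  [2] (1,1) acc=54 (h:6 v:9)
RS (2×2 grid), PE[1][1]:
  [0] (1,1) acc=0 (h:0 v:0)
  [1] (1,1) acc=0 (h:0 v:0)
  [2] (1,1) acc=70 (h:70 v:4)

dataflow = RS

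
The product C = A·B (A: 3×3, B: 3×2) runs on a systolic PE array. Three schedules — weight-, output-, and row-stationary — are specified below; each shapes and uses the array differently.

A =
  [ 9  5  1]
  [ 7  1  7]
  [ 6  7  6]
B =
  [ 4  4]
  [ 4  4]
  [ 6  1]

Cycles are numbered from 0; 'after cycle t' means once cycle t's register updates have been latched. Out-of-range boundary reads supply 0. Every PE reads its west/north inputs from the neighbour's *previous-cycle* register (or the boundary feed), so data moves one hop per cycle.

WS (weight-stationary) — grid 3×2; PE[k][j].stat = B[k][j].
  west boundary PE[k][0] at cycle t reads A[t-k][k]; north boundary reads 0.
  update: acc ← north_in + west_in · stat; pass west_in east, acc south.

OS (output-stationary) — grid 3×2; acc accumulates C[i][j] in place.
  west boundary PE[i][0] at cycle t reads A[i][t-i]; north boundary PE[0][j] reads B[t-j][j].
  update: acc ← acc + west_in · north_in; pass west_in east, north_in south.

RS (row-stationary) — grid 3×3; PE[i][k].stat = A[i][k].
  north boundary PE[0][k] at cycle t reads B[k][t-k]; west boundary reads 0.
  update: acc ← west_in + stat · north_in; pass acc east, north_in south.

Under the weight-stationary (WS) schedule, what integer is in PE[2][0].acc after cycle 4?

PE[2][0].acc = 88

WS on a 3×2 grid — tracing PE[2][0] and its feeders:
  @0  [1,0]  acc 0  |  →0  ↓0
  @0  [2,0]  acc 0  |  →0  ↓0
  @1  [1,0]  acc 56  |  →5  ↓56
  @1  [2,0]  acc 0  |  →0  ↓0
  @2  [1,0]  acc 32  |  →1  ↓32
  @2  [2,0]  acc 62  |  →1  ↓62
  @3  [1,0]  acc 52  |  →7  ↓52
  @3  [2,0]  acc 74  |  →7  ↓74
  @4  [1,0]  acc 0  |  →0  ↓0
  @4  [2,0]  acc 88  |  →6  ↓88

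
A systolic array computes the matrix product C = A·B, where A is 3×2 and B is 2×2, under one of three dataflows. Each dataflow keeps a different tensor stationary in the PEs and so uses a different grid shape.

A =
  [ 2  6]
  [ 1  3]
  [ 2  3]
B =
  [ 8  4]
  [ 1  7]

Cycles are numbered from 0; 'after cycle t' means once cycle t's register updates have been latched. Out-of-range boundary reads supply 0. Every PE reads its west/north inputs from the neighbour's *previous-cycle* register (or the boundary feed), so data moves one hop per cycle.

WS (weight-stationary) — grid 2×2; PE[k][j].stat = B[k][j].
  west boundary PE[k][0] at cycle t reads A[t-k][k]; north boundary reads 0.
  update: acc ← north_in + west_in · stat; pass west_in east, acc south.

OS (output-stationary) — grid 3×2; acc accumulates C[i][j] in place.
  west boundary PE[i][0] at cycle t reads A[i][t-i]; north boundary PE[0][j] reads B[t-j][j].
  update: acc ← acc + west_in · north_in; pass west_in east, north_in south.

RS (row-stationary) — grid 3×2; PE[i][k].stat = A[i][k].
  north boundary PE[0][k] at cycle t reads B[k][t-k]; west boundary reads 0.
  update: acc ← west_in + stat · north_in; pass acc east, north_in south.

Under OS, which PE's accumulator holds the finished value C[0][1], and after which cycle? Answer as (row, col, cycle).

(row, col, cycle) = (0, 1, 2)

Under OS, C[0][1] lands at PE[0][1]:
  after 0 — PE[0][1] acc=0, pass-E 0, pass-S 0
  after 1 — PE[0][1] acc=8, pass-E 2, pass-S 4
  after 2 — PE[0][1] acc=50, pass-E 6, pass-S 7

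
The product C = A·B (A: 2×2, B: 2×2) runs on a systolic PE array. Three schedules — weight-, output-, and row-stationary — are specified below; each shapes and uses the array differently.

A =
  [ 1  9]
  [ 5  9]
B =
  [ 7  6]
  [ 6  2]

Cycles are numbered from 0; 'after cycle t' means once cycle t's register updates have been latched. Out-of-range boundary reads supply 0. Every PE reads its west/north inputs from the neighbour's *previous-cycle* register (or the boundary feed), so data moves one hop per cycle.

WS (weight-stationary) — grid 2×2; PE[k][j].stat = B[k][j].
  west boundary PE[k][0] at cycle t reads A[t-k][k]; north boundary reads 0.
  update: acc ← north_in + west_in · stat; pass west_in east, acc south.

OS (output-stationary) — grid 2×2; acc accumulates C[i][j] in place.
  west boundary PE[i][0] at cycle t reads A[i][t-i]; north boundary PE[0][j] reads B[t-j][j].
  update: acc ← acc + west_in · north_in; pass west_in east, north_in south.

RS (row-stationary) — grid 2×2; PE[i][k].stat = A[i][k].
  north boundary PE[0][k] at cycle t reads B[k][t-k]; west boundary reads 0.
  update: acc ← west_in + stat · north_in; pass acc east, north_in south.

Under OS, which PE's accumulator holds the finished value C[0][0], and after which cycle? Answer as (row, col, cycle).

Under OS, C[0][0] lands at PE[0][0]:
  0: (0,0).acc=7  regs=<1,7>
  1: (0,0).acc=61  regs=<9,6>

(row, col, cycle) = (0, 0, 1)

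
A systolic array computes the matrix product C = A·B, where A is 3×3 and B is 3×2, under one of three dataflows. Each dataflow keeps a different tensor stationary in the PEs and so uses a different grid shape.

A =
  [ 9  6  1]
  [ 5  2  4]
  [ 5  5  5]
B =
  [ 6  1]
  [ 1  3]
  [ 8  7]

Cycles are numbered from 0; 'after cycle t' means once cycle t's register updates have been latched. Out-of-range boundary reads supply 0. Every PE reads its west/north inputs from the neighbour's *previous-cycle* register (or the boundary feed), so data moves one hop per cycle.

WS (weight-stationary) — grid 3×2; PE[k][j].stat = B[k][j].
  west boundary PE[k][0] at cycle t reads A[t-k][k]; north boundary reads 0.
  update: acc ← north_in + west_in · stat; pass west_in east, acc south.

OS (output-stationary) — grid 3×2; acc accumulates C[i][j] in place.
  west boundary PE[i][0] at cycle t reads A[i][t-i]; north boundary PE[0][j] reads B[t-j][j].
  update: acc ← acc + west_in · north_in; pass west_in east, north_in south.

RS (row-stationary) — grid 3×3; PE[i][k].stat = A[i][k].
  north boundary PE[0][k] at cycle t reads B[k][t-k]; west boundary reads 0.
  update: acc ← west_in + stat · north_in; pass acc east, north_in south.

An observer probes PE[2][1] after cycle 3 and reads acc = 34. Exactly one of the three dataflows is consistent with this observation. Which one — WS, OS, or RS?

dataflow = WS

WS (3×2 grid), PE[2][1]:
  c0 r2c1: 0 / 0 / 0
  c1 r2c1: 0 / 0 / 0
  c2 r2c1: 0 / 0 / 0
  c3 r2c1: 34 / 1 / 34
OS (3×2 grid), PE[2][1]:
  c0 r2c1: 0 / 0 / 0
  c1 r2c1: 0 / 0 / 0
  c2 r2c1: 0 / 0 / 0
  c3 r2c1: 5 / 5 / 1
RS (3×3 grid), PE[2][1]:
  c0 r2c1: 0 / 0 / 0
  c1 r2c1: 0 / 0 / 0
  c2 r2c1: 0 / 0 / 0
  c3 r2c1: 35 / 35 / 1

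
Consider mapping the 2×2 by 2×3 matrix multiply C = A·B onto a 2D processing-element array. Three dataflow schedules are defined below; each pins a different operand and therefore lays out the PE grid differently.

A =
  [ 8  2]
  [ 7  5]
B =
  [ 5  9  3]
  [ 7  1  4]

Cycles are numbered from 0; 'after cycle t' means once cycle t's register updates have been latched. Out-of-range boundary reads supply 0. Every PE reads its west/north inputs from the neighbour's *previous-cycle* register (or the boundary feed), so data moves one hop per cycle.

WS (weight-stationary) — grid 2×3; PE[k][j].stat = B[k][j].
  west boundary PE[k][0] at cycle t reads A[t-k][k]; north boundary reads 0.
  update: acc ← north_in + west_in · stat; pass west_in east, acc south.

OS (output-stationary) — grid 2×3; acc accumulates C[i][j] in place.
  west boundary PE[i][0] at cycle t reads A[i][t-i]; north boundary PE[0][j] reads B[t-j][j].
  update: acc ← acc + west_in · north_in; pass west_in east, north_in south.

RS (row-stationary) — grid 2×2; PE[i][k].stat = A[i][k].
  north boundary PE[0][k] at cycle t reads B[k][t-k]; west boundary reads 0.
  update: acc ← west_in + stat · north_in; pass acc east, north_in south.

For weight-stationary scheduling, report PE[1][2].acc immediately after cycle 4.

PE[1][2].acc = 41

WS (2×3). Following PE[1][2] plus its west/north inputs:
  step 0 · PE0,2: acc=0; fwd→0 fwd↓0
  step 0 · PE1,1: acc=0; fwd→0 fwd↓0
  step 0 · PE1,2: acc=0; fwd→0 fwd↓0
  step 1 · PE0,2: acc=0; fwd→0 fwd↓0
  step 1 · PE1,1: acc=0; fwd→0 fwd↓0
  step 1 · PE1,2: acc=0; fwd→0 fwd↓0
  step 2 · PE0,2: acc=24; fwd→8 fwd↓24
  step 2 · PE1,1: acc=74; fwd→2 fwd↓74
  step 2 · PE1,2: acc=0; fwd→0 fwd↓0
  step 3 · PE0,2: acc=21; fwd→7 fwd↓21
  step 3 · PE1,1: acc=68; fwd→5 fwd↓68
  step 3 · PE1,2: acc=32; fwd→2 fwd↓32
  step 4 · PE0,2: acc=0; fwd→0 fwd↓0
  step 4 · PE1,1: acc=0; fwd→0 fwd↓0
  step 4 · PE1,2: acc=41; fwd→5 fwd↓41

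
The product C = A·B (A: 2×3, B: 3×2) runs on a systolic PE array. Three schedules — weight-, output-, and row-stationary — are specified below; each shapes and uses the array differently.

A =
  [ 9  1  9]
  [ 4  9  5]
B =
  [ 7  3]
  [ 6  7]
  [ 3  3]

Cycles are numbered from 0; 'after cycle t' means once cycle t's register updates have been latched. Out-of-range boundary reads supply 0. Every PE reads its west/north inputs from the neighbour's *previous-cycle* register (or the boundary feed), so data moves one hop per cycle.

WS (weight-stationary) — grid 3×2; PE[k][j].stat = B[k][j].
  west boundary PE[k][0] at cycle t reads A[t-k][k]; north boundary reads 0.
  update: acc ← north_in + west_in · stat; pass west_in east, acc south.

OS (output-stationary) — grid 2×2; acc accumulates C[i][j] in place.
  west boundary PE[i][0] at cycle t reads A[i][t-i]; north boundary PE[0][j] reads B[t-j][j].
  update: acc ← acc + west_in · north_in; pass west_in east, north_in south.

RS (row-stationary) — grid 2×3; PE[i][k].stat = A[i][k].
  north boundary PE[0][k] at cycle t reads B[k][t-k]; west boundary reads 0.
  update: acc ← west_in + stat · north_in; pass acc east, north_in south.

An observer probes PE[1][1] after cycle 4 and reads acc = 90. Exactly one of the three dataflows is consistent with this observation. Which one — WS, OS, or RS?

— WS: 3×2; PE[1][1] trace:
  0: (1,1).acc=0  regs=<0,0>
  1: (1,1).acc=0  regs=<0,0>
  2: (1,1).acc=34  regs=<1,34>
  3: (1,1).acc=75  regs=<9,75>
  4: (1,1).acc=0  regs=<0,0>
— OS: 2×2; PE[1][1] trace:
  0: (1,1).acc=0  regs=<0,0>
  1: (1,1).acc=0  regs=<0,0>
  2: (1,1).acc=12  regs=<4,3>
  3: (1,1).acc=75  regs=<9,7>
  4: (1,1).acc=90  regs=<5,3>
— RS: 2×3; PE[1][1] trace:
  0: (1,1).acc=0  regs=<0,0>
  1: (1,1).acc=0  regs=<0,0>
  2: (1,1).acc=82  regs=<82,6>
  3: (1,1).acc=75  regs=<75,7>
  4: (1,1).acc=0  regs=<0,0>

dataflow = OS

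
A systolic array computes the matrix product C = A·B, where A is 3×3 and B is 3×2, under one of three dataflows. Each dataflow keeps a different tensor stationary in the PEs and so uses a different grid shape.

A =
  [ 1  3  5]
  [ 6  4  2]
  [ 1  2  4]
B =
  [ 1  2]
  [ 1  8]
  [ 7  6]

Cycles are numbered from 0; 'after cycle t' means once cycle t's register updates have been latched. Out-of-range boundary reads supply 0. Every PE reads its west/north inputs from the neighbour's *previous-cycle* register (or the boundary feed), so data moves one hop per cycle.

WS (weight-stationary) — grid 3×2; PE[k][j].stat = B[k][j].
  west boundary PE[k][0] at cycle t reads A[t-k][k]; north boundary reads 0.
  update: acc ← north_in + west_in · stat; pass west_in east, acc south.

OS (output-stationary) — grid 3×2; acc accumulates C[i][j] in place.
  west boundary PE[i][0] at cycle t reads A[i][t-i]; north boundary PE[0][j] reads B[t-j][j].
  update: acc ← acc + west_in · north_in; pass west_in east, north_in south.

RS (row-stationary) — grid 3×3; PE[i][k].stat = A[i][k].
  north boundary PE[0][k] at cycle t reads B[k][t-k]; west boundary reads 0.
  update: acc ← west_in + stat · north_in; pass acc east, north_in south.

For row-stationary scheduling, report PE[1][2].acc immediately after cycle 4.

PE[1][2].acc = 56

RS on a 3×3 grid — tracing PE[1][2] and its feeders:
  after 0 — PE[0][2] acc=0, pass-E 0, pass-S 0
  after 0 — PE[1][1] acc=0, pass-E 0, pass-S 0
  after 0 — PE[1][2] acc=0, pass-E 0, pass-S 0
  after 1 — PE[0][2] acc=0, pass-E 0, pass-S 0
  after 1 — PE[1][1] acc=0, pass-E 0, pass-S 0
  after 1 — PE[1][2] acc=0, pass-E 0, pass-S 0
  after 2 — PE[0][2] acc=39, pass-E 39, pass-S 7
  after 2 — PE[1][1] acc=10, pass-E 10, pass-S 1
  after 2 — PE[1][2] acc=0, pass-E 0, pass-S 0
  after 3 — PE[0][2] acc=56, pass-E 56, pass-S 6
  after 3 — PE[1][1] acc=44, pass-E 44, pass-S 8
  after 3 — PE[1][2] acc=24, pass-E 24, pass-S 7
  after 4 — PE[0][2] acc=0, pass-E 0, pass-S 0
  after 4 — PE[1][1] acc=0, pass-E 0, pass-S 0
  after 4 — PE[1][2] acc=56, pass-E 56, pass-S 6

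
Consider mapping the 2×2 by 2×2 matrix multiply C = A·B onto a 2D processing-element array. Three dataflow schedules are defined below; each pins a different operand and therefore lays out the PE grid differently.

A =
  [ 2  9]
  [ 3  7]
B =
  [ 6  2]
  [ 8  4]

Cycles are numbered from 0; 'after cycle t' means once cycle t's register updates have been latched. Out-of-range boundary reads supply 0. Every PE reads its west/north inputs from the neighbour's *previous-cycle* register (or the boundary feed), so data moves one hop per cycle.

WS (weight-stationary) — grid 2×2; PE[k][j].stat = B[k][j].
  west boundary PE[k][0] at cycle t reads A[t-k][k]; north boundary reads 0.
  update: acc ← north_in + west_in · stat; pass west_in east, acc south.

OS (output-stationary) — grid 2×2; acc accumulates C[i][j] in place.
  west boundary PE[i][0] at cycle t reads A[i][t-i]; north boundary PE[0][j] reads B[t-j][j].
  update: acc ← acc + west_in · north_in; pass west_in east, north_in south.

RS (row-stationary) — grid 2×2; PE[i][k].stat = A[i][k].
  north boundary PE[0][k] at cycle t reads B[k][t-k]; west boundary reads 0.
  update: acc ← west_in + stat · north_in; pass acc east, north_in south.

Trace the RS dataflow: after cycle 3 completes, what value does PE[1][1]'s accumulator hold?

RS (2×2). Following PE[1][1] plus its west/north inputs:
  cycle 0: PE[0][1] → acc 0, east 0, south 0
  cycle 0: PE[1][0] → acc 0, east 0, south 0
  cycle 0: PE[1][1] → acc 0, east 0, south 0
  cycle 1: PE[0][1] → acc 84, east 84, south 8
  cycle 1: PE[1][0] → acc 18, east 18, south 6
  cycle 1: PE[1][1] → acc 0, east 0, south 0
  cycle 2: PE[0][1] → acc 40, east 40, south 4
  cycle 2: PE[1][0] → acc 6, east 6, south 2
  cycle 2: PE[1][1] → acc 74, east 74, south 8
  cycle 3: PE[0][1] → acc 0, east 0, south 0
  cycle 3: PE[1][0] → acc 0, east 0, south 0
  cycle 3: PE[1][1] → acc 34, east 34, south 4

PE[1][1].acc = 34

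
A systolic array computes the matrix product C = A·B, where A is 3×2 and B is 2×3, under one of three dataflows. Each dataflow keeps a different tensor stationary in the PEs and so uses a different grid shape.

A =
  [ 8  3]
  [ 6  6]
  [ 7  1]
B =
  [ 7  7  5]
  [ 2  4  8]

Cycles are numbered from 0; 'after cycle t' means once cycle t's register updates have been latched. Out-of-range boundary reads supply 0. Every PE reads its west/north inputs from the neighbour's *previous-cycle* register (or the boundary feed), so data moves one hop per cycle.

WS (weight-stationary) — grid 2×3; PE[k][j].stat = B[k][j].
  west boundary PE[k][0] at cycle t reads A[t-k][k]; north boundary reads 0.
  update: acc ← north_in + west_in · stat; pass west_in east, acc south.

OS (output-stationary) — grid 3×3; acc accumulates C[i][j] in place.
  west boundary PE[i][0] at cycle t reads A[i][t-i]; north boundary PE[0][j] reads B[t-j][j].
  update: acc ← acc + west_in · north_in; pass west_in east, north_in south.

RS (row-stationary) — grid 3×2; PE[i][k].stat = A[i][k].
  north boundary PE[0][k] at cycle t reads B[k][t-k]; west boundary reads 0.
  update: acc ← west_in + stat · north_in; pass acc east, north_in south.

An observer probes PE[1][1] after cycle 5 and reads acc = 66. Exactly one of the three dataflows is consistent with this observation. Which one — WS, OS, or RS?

dataflow = OS

Under WS (2×3), PE[1][1]:
  step 0 · PE1,1: acc=0; fwd→0 fwd↓0
  step 1 · PE1,1: acc=0; fwd→0 fwd↓0
  step 2 · PE1,1: acc=68; fwd→3 fwd↓68
  step 3 · PE1,1: acc=66; fwd→6 fwd↓66
  step 4 · PE1,1: acc=53; fwd→1 fwd↓53
  step 5 · PE1,1: acc=0; fwd→0 fwd↓0
Under OS (3×3), PE[1][1]:
  step 0 · PE1,1: acc=0; fwd→0 fwd↓0
  step 1 · PE1,1: acc=0; fwd→0 fwd↓0
  step 2 · PE1,1: acc=42; fwd→6 fwd↓7
  step 3 · PE1,1: acc=66; fwd→6 fwd↓4
  step 4 · PE1,1: acc=66; fwd→0 fwd↓0
  step 5 · PE1,1: acc=66; fwd→0 fwd↓0
Under RS (3×2), PE[1][1]:
  step 0 · PE1,1: acc=0; fwd→0 fwd↓0
  step 1 · PE1,1: acc=0; fwd→0 fwd↓0
  step 2 · PE1,1: acc=54; fwd→54 fwd↓2
  step 3 · PE1,1: acc=66; fwd→66 fwd↓4
  step 4 · PE1,1: acc=78; fwd→78 fwd↓8
  step 5 · PE1,1: acc=0; fwd→0 fwd↓0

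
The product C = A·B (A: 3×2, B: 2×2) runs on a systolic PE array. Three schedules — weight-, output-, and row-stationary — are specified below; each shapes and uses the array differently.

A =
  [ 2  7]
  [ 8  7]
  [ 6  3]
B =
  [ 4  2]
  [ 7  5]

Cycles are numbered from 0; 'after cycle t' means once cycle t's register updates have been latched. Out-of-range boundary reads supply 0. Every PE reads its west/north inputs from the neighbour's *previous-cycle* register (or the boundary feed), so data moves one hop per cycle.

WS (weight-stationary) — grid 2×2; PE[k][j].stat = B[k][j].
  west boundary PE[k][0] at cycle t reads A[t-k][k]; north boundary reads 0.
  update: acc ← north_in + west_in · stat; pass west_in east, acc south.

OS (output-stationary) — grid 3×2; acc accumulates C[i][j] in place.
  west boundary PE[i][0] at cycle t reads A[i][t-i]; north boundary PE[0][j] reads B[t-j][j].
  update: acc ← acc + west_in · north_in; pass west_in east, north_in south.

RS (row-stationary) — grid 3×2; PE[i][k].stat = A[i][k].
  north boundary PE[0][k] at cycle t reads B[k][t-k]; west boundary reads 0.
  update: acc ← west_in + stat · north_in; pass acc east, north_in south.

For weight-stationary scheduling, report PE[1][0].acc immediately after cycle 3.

WS 2×2: PE[1][0] cycle-by-cycle (with neighbour feeds):
  @0  [0,0]  acc 8  |  →2  ↓8
  @0  [1,0]  acc 0  |  →0  ↓0
  @1  [0,0]  acc 32  |  →8  ↓32
  @1  [1,0]  acc 57  |  →7  ↓57
  @2  [0,0]  acc 24  |  →6  ↓24
  @2  [1,0]  acc 81  |  →7  ↓81
  @3  [0,0]  acc 0  |  →0  ↓0
  @3  [1,0]  acc 45  |  →3  ↓45

PE[1][0].acc = 45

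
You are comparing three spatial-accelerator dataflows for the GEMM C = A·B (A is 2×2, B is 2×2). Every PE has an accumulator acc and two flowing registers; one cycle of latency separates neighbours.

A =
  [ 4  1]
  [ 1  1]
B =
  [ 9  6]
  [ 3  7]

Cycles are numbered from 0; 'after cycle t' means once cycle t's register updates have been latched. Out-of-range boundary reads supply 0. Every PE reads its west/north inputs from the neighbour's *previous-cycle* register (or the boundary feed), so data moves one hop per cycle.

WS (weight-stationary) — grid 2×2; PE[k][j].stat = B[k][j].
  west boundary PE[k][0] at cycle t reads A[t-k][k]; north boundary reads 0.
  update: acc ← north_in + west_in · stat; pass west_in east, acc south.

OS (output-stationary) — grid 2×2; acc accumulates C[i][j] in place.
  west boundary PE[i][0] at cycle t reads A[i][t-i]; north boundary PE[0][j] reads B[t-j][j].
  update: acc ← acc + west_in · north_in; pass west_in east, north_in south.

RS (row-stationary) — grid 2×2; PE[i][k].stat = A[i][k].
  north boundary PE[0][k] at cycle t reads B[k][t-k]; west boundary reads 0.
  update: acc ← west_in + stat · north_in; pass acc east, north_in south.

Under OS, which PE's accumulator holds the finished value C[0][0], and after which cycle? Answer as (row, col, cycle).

Under OS, C[0][0] lands at PE[0][0]:
  step 0 · PE0,0: acc=36; fwd→4 fwd↓9
  step 1 · PE0,0: acc=39; fwd→1 fwd↓3

(row, col, cycle) = (0, 0, 1)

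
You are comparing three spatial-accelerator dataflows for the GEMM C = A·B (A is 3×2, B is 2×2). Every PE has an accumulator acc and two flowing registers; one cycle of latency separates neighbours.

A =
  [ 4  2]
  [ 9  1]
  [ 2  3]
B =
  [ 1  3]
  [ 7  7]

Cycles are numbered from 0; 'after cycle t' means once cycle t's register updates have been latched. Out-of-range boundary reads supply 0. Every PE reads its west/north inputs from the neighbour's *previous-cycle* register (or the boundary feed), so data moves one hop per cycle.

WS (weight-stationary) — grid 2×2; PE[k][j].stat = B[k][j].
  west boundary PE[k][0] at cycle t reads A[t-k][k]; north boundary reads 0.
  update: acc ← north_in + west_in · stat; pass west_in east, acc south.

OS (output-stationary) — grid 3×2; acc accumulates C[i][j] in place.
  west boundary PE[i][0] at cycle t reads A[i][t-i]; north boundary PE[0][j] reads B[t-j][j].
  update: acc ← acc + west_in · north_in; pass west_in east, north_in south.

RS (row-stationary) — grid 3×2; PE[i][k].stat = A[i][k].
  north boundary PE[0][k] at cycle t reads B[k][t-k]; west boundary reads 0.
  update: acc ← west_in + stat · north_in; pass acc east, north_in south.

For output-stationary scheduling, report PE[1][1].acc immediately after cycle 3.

OS on a 3×2 grid — tracing PE[1][1] and its feeders:
  cycle 0: PE[0][1] → acc 0, east 0, south 0
  cycle 0: PE[1][0] → acc 0, east 0, south 0
  cycle 0: PE[1][1] → acc 0, east 0, south 0
  cycle 1: PE[0][1] → acc 12, east 4, south 3
  cycle 1: PE[1][0] → acc 9, east 9, south 1
  cycle 1: PE[1][1] → acc 0, east 0, south 0
  cycle 2: PE[0][1] → acc 26, east 2, south 7
  cycle 2: PE[1][0] → acc 16, east 1, south 7
  cycle 2: PE[1][1] → acc 27, east 9, south 3
  cycle 3: PE[0][1] → acc 26, east 0, south 0
  cycle 3: PE[1][0] → acc 16, east 0, south 0
  cycle 3: PE[1][1] → acc 34, east 1, south 7

PE[1][1].acc = 34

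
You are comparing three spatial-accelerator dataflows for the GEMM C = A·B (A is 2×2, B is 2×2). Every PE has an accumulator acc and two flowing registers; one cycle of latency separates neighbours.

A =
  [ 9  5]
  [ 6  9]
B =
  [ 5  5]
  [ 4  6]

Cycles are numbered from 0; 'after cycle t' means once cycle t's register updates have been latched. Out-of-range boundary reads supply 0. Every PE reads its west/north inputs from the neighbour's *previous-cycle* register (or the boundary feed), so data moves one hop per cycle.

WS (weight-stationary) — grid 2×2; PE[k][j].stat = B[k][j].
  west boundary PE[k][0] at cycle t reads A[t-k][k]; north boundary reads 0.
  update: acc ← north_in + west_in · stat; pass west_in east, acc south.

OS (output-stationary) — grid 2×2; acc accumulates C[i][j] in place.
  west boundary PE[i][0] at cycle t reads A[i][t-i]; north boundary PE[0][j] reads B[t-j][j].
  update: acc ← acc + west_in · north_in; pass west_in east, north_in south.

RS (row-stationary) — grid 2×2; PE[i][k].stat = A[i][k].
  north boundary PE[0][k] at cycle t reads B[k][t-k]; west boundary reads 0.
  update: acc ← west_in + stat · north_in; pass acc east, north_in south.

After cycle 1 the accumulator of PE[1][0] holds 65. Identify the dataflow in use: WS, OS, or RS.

dataflow = WS

WS [2×2] PE[1][0] across cycles:
  [0] (1,0) acc=0 (h:0 v:0)
  [1] (1,0) acc=65 (h:5 v:65)
OS [2×2] PE[1][0] across cycles:
  [0] (1,0) acc=0 (h:0 v:0)
  [1] (1,0) acc=30 (h:6 v:5)
RS [2×2] PE[1][0] across cycles:
  [0] (1,0) acc=0 (h:0 v:0)
  [1] (1,0) acc=30 (h:30 v:5)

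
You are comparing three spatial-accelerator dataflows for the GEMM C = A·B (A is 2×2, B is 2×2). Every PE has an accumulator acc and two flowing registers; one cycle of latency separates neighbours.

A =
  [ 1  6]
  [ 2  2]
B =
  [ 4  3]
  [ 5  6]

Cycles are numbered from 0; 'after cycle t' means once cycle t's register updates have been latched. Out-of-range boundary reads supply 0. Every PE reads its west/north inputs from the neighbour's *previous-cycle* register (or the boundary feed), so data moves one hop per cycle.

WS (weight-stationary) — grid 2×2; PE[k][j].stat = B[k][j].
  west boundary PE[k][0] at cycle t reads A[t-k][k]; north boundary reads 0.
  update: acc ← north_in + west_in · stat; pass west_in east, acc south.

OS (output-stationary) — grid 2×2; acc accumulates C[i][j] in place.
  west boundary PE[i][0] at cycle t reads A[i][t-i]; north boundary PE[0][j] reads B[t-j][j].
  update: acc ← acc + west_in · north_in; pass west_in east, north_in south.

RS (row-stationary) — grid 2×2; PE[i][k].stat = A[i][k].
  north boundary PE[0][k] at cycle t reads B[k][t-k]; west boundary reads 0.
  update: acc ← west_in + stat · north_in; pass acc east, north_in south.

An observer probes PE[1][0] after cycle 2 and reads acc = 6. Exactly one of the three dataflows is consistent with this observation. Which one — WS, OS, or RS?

Under WS (2×2), PE[1][0]:
  c0 r1c0: 0 / 0 / 0
  c1 r1c0: 34 / 6 / 34
  c2 r1c0: 18 / 2 / 18
Under OS (2×2), PE[1][0]:
  c0 r1c0: 0 / 0 / 0
  c1 r1c0: 8 / 2 / 4
  c2 r1c0: 18 / 2 / 5
Under RS (2×2), PE[1][0]:
  c0 r1c0: 0 / 0 / 0
  c1 r1c0: 8 / 8 / 4
  c2 r1c0: 6 / 6 / 3

dataflow = RS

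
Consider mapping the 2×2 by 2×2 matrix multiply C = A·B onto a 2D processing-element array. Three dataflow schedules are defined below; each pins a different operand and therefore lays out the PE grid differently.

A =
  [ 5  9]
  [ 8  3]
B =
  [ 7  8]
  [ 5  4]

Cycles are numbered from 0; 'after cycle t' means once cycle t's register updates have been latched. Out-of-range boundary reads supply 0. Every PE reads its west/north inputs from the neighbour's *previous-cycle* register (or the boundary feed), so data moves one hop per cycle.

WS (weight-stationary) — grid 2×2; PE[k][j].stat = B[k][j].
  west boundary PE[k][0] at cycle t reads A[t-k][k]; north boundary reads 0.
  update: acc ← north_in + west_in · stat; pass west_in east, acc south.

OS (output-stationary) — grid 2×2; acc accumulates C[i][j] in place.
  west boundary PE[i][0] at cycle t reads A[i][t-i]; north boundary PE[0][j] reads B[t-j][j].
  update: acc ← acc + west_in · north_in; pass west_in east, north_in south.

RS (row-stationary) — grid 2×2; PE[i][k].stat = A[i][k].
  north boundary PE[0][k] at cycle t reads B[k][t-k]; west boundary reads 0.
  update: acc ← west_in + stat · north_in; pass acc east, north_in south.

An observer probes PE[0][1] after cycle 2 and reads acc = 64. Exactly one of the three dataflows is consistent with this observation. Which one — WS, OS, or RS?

dataflow = WS

WS (2×2 grid), PE[0][1]:
  c0 r0c1: 0 / 0 / 0
  c1 r0c1: 40 / 5 / 40
  c2 r0c1: 64 / 8 / 64
OS (2×2 grid), PE[0][1]:
  c0 r0c1: 0 / 0 / 0
  c1 r0c1: 40 / 5 / 8
  c2 r0c1: 76 / 9 / 4
RS (2×2 grid), PE[0][1]:
  c0 r0c1: 0 / 0 / 0
  c1 r0c1: 80 / 80 / 5
  c2 r0c1: 76 / 76 / 4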